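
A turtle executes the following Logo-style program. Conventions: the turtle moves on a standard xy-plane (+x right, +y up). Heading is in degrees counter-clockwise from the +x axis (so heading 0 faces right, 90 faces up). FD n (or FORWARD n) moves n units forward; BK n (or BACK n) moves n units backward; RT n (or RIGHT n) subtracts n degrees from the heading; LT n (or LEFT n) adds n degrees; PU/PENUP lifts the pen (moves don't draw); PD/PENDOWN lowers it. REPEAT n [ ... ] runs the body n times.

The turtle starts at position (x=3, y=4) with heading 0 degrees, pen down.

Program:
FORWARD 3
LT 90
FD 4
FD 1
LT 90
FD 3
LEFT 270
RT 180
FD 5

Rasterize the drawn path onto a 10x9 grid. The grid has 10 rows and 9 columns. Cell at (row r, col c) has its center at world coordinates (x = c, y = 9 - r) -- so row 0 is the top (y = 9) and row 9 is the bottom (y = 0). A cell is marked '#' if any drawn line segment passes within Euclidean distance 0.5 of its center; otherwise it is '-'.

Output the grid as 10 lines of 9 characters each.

Answer: ---####--
---#--#--
---#--#--
---#--#--
---#--#--
---####--
---------
---------
---------
---------

Derivation:
Segment 0: (3,4) -> (6,4)
Segment 1: (6,4) -> (6,8)
Segment 2: (6,8) -> (6,9)
Segment 3: (6,9) -> (3,9)
Segment 4: (3,9) -> (3,4)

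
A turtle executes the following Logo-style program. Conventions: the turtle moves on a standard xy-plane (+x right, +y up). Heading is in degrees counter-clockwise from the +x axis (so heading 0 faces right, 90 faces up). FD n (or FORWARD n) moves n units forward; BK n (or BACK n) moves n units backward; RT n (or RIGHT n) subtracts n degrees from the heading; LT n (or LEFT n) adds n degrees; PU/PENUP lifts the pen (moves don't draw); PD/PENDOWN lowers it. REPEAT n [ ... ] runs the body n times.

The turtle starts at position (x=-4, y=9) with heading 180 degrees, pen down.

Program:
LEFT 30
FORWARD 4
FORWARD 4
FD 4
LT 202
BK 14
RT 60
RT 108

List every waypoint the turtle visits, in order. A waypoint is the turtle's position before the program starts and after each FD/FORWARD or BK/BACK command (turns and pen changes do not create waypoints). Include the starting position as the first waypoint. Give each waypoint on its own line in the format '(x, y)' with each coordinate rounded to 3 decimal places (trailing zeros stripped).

Answer: (-4, 9)
(-7.464, 7)
(-10.928, 5)
(-14.392, 3)
(-23.012, -8.032)

Derivation:
Executing turtle program step by step:
Start: pos=(-4,9), heading=180, pen down
LT 30: heading 180 -> 210
FD 4: (-4,9) -> (-7.464,7) [heading=210, draw]
FD 4: (-7.464,7) -> (-10.928,5) [heading=210, draw]
FD 4: (-10.928,5) -> (-14.392,3) [heading=210, draw]
LT 202: heading 210 -> 52
BK 14: (-14.392,3) -> (-23.012,-8.032) [heading=52, draw]
RT 60: heading 52 -> 352
RT 108: heading 352 -> 244
Final: pos=(-23.012,-8.032), heading=244, 4 segment(s) drawn
Waypoints (5 total):
(-4, 9)
(-7.464, 7)
(-10.928, 5)
(-14.392, 3)
(-23.012, -8.032)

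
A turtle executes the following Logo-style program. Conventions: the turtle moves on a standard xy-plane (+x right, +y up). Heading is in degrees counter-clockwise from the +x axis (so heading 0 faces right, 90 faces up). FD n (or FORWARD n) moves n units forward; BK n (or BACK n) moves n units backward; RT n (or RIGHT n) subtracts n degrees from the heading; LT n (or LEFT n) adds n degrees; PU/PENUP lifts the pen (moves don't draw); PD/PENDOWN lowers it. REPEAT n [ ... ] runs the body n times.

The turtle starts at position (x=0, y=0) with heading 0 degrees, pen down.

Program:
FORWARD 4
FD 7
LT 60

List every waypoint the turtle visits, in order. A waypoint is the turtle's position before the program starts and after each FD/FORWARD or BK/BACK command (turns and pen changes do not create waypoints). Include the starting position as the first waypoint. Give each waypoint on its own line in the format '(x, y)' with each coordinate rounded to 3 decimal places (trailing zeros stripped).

Executing turtle program step by step:
Start: pos=(0,0), heading=0, pen down
FD 4: (0,0) -> (4,0) [heading=0, draw]
FD 7: (4,0) -> (11,0) [heading=0, draw]
LT 60: heading 0 -> 60
Final: pos=(11,0), heading=60, 2 segment(s) drawn
Waypoints (3 total):
(0, 0)
(4, 0)
(11, 0)

Answer: (0, 0)
(4, 0)
(11, 0)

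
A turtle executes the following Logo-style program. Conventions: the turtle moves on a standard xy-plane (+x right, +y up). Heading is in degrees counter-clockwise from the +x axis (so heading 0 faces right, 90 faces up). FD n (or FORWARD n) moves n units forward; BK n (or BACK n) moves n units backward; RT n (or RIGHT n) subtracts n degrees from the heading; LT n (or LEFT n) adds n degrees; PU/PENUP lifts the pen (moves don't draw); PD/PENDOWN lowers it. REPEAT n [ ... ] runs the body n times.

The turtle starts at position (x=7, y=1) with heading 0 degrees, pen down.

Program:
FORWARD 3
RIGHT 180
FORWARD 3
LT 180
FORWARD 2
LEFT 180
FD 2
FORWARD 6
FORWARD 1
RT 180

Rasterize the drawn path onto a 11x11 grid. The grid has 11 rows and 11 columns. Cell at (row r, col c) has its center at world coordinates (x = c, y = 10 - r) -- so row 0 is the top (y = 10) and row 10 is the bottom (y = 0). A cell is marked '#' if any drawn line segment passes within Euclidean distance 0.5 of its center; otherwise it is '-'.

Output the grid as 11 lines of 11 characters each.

Segment 0: (7,1) -> (10,1)
Segment 1: (10,1) -> (7,1)
Segment 2: (7,1) -> (9,1)
Segment 3: (9,1) -> (7,1)
Segment 4: (7,1) -> (1,1)
Segment 5: (1,1) -> (0,1)

Answer: -----------
-----------
-----------
-----------
-----------
-----------
-----------
-----------
-----------
###########
-----------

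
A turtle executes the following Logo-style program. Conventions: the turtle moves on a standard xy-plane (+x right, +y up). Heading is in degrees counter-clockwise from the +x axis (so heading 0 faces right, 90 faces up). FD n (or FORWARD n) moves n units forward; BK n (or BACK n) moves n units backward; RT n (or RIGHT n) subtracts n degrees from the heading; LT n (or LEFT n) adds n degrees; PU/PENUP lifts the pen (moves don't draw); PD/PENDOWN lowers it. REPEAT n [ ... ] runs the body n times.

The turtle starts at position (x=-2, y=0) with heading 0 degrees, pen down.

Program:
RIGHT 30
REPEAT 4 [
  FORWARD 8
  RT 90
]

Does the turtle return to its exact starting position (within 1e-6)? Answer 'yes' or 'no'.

Executing turtle program step by step:
Start: pos=(-2,0), heading=0, pen down
RT 30: heading 0 -> 330
REPEAT 4 [
  -- iteration 1/4 --
  FD 8: (-2,0) -> (4.928,-4) [heading=330, draw]
  RT 90: heading 330 -> 240
  -- iteration 2/4 --
  FD 8: (4.928,-4) -> (0.928,-10.928) [heading=240, draw]
  RT 90: heading 240 -> 150
  -- iteration 3/4 --
  FD 8: (0.928,-10.928) -> (-6,-6.928) [heading=150, draw]
  RT 90: heading 150 -> 60
  -- iteration 4/4 --
  FD 8: (-6,-6.928) -> (-2,0) [heading=60, draw]
  RT 90: heading 60 -> 330
]
Final: pos=(-2,0), heading=330, 4 segment(s) drawn

Start position: (-2, 0)
Final position: (-2, 0)
Distance = 0; < 1e-6 -> CLOSED

Answer: yes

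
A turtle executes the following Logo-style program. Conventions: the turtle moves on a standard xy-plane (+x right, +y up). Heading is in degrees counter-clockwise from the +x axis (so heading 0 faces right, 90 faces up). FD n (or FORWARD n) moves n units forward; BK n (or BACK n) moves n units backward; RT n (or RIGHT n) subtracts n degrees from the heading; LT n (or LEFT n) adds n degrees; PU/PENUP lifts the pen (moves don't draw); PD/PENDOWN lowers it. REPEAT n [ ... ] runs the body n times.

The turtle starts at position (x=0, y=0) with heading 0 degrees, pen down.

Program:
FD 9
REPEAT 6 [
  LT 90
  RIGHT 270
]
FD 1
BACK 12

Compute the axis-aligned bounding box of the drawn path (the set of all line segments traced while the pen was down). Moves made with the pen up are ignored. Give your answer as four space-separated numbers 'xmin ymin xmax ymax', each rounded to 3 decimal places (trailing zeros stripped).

Executing turtle program step by step:
Start: pos=(0,0), heading=0, pen down
FD 9: (0,0) -> (9,0) [heading=0, draw]
REPEAT 6 [
  -- iteration 1/6 --
  LT 90: heading 0 -> 90
  RT 270: heading 90 -> 180
  -- iteration 2/6 --
  LT 90: heading 180 -> 270
  RT 270: heading 270 -> 0
  -- iteration 3/6 --
  LT 90: heading 0 -> 90
  RT 270: heading 90 -> 180
  -- iteration 4/6 --
  LT 90: heading 180 -> 270
  RT 270: heading 270 -> 0
  -- iteration 5/6 --
  LT 90: heading 0 -> 90
  RT 270: heading 90 -> 180
  -- iteration 6/6 --
  LT 90: heading 180 -> 270
  RT 270: heading 270 -> 0
]
FD 1: (9,0) -> (10,0) [heading=0, draw]
BK 12: (10,0) -> (-2,0) [heading=0, draw]
Final: pos=(-2,0), heading=0, 3 segment(s) drawn

Segment endpoints: x in {-2, 0, 9, 10}, y in {0, 0, 0}
xmin=-2, ymin=0, xmax=10, ymax=0

Answer: -2 0 10 0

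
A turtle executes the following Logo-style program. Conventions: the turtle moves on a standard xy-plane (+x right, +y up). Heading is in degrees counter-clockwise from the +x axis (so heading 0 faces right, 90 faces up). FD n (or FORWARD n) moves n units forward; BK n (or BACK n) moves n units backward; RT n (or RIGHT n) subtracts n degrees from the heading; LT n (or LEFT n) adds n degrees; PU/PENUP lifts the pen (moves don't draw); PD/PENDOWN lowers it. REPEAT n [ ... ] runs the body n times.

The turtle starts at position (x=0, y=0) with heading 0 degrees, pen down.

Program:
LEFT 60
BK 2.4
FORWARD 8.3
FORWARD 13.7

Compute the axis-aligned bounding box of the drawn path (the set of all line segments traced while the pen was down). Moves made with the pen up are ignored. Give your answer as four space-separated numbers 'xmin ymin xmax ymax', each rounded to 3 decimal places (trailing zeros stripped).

Executing turtle program step by step:
Start: pos=(0,0), heading=0, pen down
LT 60: heading 0 -> 60
BK 2.4: (0,0) -> (-1.2,-2.078) [heading=60, draw]
FD 8.3: (-1.2,-2.078) -> (2.95,5.11) [heading=60, draw]
FD 13.7: (2.95,5.11) -> (9.8,16.974) [heading=60, draw]
Final: pos=(9.8,16.974), heading=60, 3 segment(s) drawn

Segment endpoints: x in {-1.2, 0, 2.95, 9.8}, y in {-2.078, 0, 5.11, 16.974}
xmin=-1.2, ymin=-2.078, xmax=9.8, ymax=16.974

Answer: -1.2 -2.078 9.8 16.974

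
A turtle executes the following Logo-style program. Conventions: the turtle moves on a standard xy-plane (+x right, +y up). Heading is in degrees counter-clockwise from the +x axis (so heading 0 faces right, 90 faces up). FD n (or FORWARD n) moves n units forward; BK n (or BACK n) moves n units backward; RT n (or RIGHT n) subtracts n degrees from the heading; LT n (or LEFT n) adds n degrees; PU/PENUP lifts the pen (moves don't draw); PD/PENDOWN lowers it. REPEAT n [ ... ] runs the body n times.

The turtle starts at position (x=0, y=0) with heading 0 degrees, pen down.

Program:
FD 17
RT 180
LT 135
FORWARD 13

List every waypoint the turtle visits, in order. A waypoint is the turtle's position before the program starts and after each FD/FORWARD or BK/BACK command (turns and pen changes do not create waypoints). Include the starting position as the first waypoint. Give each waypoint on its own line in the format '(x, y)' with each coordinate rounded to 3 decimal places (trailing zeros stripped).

Executing turtle program step by step:
Start: pos=(0,0), heading=0, pen down
FD 17: (0,0) -> (17,0) [heading=0, draw]
RT 180: heading 0 -> 180
LT 135: heading 180 -> 315
FD 13: (17,0) -> (26.192,-9.192) [heading=315, draw]
Final: pos=(26.192,-9.192), heading=315, 2 segment(s) drawn
Waypoints (3 total):
(0, 0)
(17, 0)
(26.192, -9.192)

Answer: (0, 0)
(17, 0)
(26.192, -9.192)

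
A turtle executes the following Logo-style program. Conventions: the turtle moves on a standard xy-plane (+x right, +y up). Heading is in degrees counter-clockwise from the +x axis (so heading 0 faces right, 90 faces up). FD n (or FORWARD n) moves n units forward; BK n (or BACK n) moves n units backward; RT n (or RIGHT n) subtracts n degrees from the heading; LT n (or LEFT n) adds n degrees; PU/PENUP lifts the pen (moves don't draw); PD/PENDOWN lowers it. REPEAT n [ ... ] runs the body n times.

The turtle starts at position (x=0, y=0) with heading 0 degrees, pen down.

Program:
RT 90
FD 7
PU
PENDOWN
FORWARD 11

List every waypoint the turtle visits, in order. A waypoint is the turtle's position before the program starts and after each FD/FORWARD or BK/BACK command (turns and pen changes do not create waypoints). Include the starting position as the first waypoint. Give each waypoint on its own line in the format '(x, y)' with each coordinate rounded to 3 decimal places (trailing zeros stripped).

Executing turtle program step by step:
Start: pos=(0,0), heading=0, pen down
RT 90: heading 0 -> 270
FD 7: (0,0) -> (0,-7) [heading=270, draw]
PU: pen up
PD: pen down
FD 11: (0,-7) -> (0,-18) [heading=270, draw]
Final: pos=(0,-18), heading=270, 2 segment(s) drawn
Waypoints (3 total):
(0, 0)
(0, -7)
(0, -18)

Answer: (0, 0)
(0, -7)
(0, -18)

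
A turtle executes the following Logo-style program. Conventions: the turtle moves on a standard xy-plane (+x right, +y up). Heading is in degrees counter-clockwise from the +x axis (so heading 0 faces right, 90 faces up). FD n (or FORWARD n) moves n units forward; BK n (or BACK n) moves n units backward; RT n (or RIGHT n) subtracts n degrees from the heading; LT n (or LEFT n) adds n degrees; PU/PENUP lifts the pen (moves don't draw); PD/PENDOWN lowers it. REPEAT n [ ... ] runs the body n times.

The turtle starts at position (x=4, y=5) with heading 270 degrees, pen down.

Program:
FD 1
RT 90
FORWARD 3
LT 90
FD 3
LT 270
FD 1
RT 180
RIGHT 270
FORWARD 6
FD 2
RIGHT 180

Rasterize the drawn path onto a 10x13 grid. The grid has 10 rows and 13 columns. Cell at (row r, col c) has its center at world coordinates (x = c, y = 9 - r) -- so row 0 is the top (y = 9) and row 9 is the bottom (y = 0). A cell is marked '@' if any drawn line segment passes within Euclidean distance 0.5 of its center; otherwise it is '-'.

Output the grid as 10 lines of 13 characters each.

Answer: @------------
@------------
@------------
@------------
@---@--------
@@@@@--------
@@-----------
@@-----------
@@-----------
-------------

Derivation:
Segment 0: (4,5) -> (4,4)
Segment 1: (4,4) -> (1,4)
Segment 2: (1,4) -> (1,1)
Segment 3: (1,1) -> (-0,1)
Segment 4: (-0,1) -> (-0,7)
Segment 5: (-0,7) -> (-0,9)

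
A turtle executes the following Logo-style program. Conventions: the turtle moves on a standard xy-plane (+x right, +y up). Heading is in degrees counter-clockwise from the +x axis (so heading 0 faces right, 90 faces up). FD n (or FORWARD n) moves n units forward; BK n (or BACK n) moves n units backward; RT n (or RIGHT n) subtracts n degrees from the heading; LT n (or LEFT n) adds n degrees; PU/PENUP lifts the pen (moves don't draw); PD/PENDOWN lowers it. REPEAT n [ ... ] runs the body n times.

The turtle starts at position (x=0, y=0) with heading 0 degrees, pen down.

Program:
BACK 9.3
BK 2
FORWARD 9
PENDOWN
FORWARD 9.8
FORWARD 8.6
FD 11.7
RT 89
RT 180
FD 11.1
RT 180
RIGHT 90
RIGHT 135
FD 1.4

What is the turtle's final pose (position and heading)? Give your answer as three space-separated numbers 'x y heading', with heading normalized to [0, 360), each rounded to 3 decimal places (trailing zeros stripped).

Answer: 28.579 12.105 46

Derivation:
Executing turtle program step by step:
Start: pos=(0,0), heading=0, pen down
BK 9.3: (0,0) -> (-9.3,0) [heading=0, draw]
BK 2: (-9.3,0) -> (-11.3,0) [heading=0, draw]
FD 9: (-11.3,0) -> (-2.3,0) [heading=0, draw]
PD: pen down
FD 9.8: (-2.3,0) -> (7.5,0) [heading=0, draw]
FD 8.6: (7.5,0) -> (16.1,0) [heading=0, draw]
FD 11.7: (16.1,0) -> (27.8,0) [heading=0, draw]
RT 89: heading 0 -> 271
RT 180: heading 271 -> 91
FD 11.1: (27.8,0) -> (27.606,11.098) [heading=91, draw]
RT 180: heading 91 -> 271
RT 90: heading 271 -> 181
RT 135: heading 181 -> 46
FD 1.4: (27.606,11.098) -> (28.579,12.105) [heading=46, draw]
Final: pos=(28.579,12.105), heading=46, 8 segment(s) drawn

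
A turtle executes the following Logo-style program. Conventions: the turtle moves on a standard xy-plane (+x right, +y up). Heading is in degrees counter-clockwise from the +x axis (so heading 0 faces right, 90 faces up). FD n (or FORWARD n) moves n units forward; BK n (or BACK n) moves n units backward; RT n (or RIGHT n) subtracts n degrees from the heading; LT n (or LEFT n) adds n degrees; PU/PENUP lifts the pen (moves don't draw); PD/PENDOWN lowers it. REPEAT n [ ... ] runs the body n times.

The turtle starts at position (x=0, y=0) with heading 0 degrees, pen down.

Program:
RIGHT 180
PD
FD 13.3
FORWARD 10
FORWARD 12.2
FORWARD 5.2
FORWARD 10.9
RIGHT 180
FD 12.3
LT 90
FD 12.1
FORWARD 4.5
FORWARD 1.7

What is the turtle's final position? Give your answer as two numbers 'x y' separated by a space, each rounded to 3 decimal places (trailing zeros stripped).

Answer: -39.3 18.3

Derivation:
Executing turtle program step by step:
Start: pos=(0,0), heading=0, pen down
RT 180: heading 0 -> 180
PD: pen down
FD 13.3: (0,0) -> (-13.3,0) [heading=180, draw]
FD 10: (-13.3,0) -> (-23.3,0) [heading=180, draw]
FD 12.2: (-23.3,0) -> (-35.5,0) [heading=180, draw]
FD 5.2: (-35.5,0) -> (-40.7,0) [heading=180, draw]
FD 10.9: (-40.7,0) -> (-51.6,0) [heading=180, draw]
RT 180: heading 180 -> 0
FD 12.3: (-51.6,0) -> (-39.3,0) [heading=0, draw]
LT 90: heading 0 -> 90
FD 12.1: (-39.3,0) -> (-39.3,12.1) [heading=90, draw]
FD 4.5: (-39.3,12.1) -> (-39.3,16.6) [heading=90, draw]
FD 1.7: (-39.3,16.6) -> (-39.3,18.3) [heading=90, draw]
Final: pos=(-39.3,18.3), heading=90, 9 segment(s) drawn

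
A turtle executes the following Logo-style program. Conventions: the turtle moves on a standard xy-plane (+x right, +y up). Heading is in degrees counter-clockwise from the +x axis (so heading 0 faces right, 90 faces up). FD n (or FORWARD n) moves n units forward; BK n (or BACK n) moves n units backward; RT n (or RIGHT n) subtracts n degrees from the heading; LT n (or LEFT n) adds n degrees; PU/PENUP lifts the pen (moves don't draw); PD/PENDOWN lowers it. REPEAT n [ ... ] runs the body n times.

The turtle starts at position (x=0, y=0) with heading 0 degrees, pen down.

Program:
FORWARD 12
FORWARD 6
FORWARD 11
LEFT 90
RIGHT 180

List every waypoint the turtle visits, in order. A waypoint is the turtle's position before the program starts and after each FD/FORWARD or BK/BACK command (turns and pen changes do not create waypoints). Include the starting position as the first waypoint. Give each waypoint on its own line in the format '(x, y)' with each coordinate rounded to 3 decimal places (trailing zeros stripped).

Executing turtle program step by step:
Start: pos=(0,0), heading=0, pen down
FD 12: (0,0) -> (12,0) [heading=0, draw]
FD 6: (12,0) -> (18,0) [heading=0, draw]
FD 11: (18,0) -> (29,0) [heading=0, draw]
LT 90: heading 0 -> 90
RT 180: heading 90 -> 270
Final: pos=(29,0), heading=270, 3 segment(s) drawn
Waypoints (4 total):
(0, 0)
(12, 0)
(18, 0)
(29, 0)

Answer: (0, 0)
(12, 0)
(18, 0)
(29, 0)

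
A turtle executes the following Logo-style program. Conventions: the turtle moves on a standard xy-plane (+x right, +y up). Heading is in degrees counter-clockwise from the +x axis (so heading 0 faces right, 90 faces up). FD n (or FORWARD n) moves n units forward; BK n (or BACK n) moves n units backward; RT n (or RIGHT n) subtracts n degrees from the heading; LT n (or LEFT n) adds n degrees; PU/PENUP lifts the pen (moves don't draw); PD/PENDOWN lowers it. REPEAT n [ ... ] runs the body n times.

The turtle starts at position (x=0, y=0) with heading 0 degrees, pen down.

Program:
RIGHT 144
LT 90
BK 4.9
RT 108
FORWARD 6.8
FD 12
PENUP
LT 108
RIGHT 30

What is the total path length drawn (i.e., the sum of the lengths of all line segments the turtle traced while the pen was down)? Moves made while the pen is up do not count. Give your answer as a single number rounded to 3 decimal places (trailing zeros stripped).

Executing turtle program step by step:
Start: pos=(0,0), heading=0, pen down
RT 144: heading 0 -> 216
LT 90: heading 216 -> 306
BK 4.9: (0,0) -> (-2.88,3.964) [heading=306, draw]
RT 108: heading 306 -> 198
FD 6.8: (-2.88,3.964) -> (-9.347,1.863) [heading=198, draw]
FD 12: (-9.347,1.863) -> (-20.76,-1.845) [heading=198, draw]
PU: pen up
LT 108: heading 198 -> 306
RT 30: heading 306 -> 276
Final: pos=(-20.76,-1.845), heading=276, 3 segment(s) drawn

Segment lengths:
  seg 1: (0,0) -> (-2.88,3.964), length = 4.9
  seg 2: (-2.88,3.964) -> (-9.347,1.863), length = 6.8
  seg 3: (-9.347,1.863) -> (-20.76,-1.845), length = 12
Total = 23.7

Answer: 23.7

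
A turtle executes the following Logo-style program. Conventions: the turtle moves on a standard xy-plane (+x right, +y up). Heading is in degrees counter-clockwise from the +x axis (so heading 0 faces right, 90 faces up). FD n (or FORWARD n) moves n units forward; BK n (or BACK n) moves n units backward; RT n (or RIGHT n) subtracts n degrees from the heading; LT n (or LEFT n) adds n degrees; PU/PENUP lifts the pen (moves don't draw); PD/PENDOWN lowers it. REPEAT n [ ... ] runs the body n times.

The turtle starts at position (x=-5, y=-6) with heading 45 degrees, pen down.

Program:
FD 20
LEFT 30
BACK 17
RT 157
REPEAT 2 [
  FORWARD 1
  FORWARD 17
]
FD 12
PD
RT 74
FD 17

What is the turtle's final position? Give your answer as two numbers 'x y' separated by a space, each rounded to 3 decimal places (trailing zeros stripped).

Executing turtle program step by step:
Start: pos=(-5,-6), heading=45, pen down
FD 20: (-5,-6) -> (9.142,8.142) [heading=45, draw]
LT 30: heading 45 -> 75
BK 17: (9.142,8.142) -> (4.742,-8.279) [heading=75, draw]
RT 157: heading 75 -> 278
REPEAT 2 [
  -- iteration 1/2 --
  FD 1: (4.742,-8.279) -> (4.881,-9.269) [heading=278, draw]
  FD 17: (4.881,-9.269) -> (7.247,-26.103) [heading=278, draw]
  -- iteration 2/2 --
  FD 1: (7.247,-26.103) -> (7.387,-27.094) [heading=278, draw]
  FD 17: (7.387,-27.094) -> (9.752,-43.928) [heading=278, draw]
]
FD 12: (9.752,-43.928) -> (11.423,-55.811) [heading=278, draw]
PD: pen down
RT 74: heading 278 -> 204
FD 17: (11.423,-55.811) -> (-4.108,-62.726) [heading=204, draw]
Final: pos=(-4.108,-62.726), heading=204, 8 segment(s) drawn

Answer: -4.108 -62.726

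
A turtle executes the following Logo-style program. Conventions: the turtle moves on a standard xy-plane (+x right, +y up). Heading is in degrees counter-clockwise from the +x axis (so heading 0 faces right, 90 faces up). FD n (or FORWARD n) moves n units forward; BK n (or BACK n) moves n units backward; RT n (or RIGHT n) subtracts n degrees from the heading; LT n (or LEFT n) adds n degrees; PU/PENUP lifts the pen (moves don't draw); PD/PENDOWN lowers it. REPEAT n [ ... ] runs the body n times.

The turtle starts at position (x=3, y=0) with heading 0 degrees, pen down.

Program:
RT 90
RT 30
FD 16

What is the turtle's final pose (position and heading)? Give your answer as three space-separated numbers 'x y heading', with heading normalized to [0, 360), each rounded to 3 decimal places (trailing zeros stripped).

Answer: -5 -13.856 240

Derivation:
Executing turtle program step by step:
Start: pos=(3,0), heading=0, pen down
RT 90: heading 0 -> 270
RT 30: heading 270 -> 240
FD 16: (3,0) -> (-5,-13.856) [heading=240, draw]
Final: pos=(-5,-13.856), heading=240, 1 segment(s) drawn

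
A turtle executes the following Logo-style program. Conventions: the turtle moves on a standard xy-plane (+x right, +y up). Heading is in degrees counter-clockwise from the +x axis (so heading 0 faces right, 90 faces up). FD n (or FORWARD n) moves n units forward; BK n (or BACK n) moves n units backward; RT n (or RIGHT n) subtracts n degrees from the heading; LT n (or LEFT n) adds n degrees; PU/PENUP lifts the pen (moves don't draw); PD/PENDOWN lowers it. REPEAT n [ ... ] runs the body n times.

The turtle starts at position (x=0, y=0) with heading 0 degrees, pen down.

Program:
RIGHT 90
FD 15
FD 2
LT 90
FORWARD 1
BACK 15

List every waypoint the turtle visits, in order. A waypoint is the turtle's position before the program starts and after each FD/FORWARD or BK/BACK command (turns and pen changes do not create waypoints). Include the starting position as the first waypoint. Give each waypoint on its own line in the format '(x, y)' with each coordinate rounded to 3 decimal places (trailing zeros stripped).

Executing turtle program step by step:
Start: pos=(0,0), heading=0, pen down
RT 90: heading 0 -> 270
FD 15: (0,0) -> (0,-15) [heading=270, draw]
FD 2: (0,-15) -> (0,-17) [heading=270, draw]
LT 90: heading 270 -> 0
FD 1: (0,-17) -> (1,-17) [heading=0, draw]
BK 15: (1,-17) -> (-14,-17) [heading=0, draw]
Final: pos=(-14,-17), heading=0, 4 segment(s) drawn
Waypoints (5 total):
(0, 0)
(0, -15)
(0, -17)
(1, -17)
(-14, -17)

Answer: (0, 0)
(0, -15)
(0, -17)
(1, -17)
(-14, -17)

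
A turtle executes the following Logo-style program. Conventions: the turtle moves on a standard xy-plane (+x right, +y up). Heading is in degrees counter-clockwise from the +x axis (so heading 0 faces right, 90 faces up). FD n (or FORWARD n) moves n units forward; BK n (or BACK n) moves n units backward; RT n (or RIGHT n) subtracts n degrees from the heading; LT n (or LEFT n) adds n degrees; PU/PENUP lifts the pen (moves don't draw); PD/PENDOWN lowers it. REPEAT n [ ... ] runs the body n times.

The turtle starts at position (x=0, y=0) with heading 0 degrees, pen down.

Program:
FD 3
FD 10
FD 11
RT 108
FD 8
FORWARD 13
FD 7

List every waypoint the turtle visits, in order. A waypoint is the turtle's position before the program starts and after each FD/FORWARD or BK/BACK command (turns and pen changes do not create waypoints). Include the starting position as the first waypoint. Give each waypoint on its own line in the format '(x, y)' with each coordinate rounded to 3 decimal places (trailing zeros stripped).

Executing turtle program step by step:
Start: pos=(0,0), heading=0, pen down
FD 3: (0,0) -> (3,0) [heading=0, draw]
FD 10: (3,0) -> (13,0) [heading=0, draw]
FD 11: (13,0) -> (24,0) [heading=0, draw]
RT 108: heading 0 -> 252
FD 8: (24,0) -> (21.528,-7.608) [heading=252, draw]
FD 13: (21.528,-7.608) -> (17.511,-19.972) [heading=252, draw]
FD 7: (17.511,-19.972) -> (15.348,-26.63) [heading=252, draw]
Final: pos=(15.348,-26.63), heading=252, 6 segment(s) drawn
Waypoints (7 total):
(0, 0)
(3, 0)
(13, 0)
(24, 0)
(21.528, -7.608)
(17.511, -19.972)
(15.348, -26.63)

Answer: (0, 0)
(3, 0)
(13, 0)
(24, 0)
(21.528, -7.608)
(17.511, -19.972)
(15.348, -26.63)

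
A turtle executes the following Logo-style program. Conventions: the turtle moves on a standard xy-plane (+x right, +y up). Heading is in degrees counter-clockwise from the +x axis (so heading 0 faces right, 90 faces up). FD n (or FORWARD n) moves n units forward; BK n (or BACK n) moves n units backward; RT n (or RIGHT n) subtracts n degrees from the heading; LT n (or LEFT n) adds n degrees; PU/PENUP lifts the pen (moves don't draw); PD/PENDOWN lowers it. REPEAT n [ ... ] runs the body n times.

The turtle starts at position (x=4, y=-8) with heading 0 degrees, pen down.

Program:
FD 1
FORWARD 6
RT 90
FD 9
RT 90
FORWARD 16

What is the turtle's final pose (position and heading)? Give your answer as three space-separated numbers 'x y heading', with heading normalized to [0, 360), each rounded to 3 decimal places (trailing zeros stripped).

Executing turtle program step by step:
Start: pos=(4,-8), heading=0, pen down
FD 1: (4,-8) -> (5,-8) [heading=0, draw]
FD 6: (5,-8) -> (11,-8) [heading=0, draw]
RT 90: heading 0 -> 270
FD 9: (11,-8) -> (11,-17) [heading=270, draw]
RT 90: heading 270 -> 180
FD 16: (11,-17) -> (-5,-17) [heading=180, draw]
Final: pos=(-5,-17), heading=180, 4 segment(s) drawn

Answer: -5 -17 180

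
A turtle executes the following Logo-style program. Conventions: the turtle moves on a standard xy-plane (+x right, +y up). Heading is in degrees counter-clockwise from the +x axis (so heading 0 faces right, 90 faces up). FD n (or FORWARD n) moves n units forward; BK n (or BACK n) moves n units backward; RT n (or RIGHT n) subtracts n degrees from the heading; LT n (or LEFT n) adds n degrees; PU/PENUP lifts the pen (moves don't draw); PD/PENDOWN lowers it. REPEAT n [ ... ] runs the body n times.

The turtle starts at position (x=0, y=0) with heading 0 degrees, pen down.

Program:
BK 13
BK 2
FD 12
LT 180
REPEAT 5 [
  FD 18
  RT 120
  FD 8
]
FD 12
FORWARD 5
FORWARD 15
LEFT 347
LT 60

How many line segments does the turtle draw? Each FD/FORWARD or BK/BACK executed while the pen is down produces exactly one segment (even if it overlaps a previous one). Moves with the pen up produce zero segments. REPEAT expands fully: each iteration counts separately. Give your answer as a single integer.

Executing turtle program step by step:
Start: pos=(0,0), heading=0, pen down
BK 13: (0,0) -> (-13,0) [heading=0, draw]
BK 2: (-13,0) -> (-15,0) [heading=0, draw]
FD 12: (-15,0) -> (-3,0) [heading=0, draw]
LT 180: heading 0 -> 180
REPEAT 5 [
  -- iteration 1/5 --
  FD 18: (-3,0) -> (-21,0) [heading=180, draw]
  RT 120: heading 180 -> 60
  FD 8: (-21,0) -> (-17,6.928) [heading=60, draw]
  -- iteration 2/5 --
  FD 18: (-17,6.928) -> (-8,22.517) [heading=60, draw]
  RT 120: heading 60 -> 300
  FD 8: (-8,22.517) -> (-4,15.588) [heading=300, draw]
  -- iteration 3/5 --
  FD 18: (-4,15.588) -> (5,0) [heading=300, draw]
  RT 120: heading 300 -> 180
  FD 8: (5,0) -> (-3,0) [heading=180, draw]
  -- iteration 4/5 --
  FD 18: (-3,0) -> (-21,0) [heading=180, draw]
  RT 120: heading 180 -> 60
  FD 8: (-21,0) -> (-17,6.928) [heading=60, draw]
  -- iteration 5/5 --
  FD 18: (-17,6.928) -> (-8,22.517) [heading=60, draw]
  RT 120: heading 60 -> 300
  FD 8: (-8,22.517) -> (-4,15.588) [heading=300, draw]
]
FD 12: (-4,15.588) -> (2,5.196) [heading=300, draw]
FD 5: (2,5.196) -> (4.5,0.866) [heading=300, draw]
FD 15: (4.5,0.866) -> (12,-12.124) [heading=300, draw]
LT 347: heading 300 -> 287
LT 60: heading 287 -> 347
Final: pos=(12,-12.124), heading=347, 16 segment(s) drawn
Segments drawn: 16

Answer: 16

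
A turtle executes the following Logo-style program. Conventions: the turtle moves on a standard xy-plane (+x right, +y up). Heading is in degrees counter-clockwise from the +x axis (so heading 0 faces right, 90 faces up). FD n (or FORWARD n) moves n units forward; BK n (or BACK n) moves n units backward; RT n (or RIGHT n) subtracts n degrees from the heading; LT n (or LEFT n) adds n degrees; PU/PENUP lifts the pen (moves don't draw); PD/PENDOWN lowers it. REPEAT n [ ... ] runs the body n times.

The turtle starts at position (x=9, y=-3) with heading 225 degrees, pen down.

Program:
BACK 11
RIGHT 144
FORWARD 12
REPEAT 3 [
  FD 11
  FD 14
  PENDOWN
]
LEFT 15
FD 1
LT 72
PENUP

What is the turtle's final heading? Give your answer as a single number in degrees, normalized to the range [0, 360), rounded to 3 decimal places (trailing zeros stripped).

Executing turtle program step by step:
Start: pos=(9,-3), heading=225, pen down
BK 11: (9,-3) -> (16.778,4.778) [heading=225, draw]
RT 144: heading 225 -> 81
FD 12: (16.778,4.778) -> (18.655,16.63) [heading=81, draw]
REPEAT 3 [
  -- iteration 1/3 --
  FD 11: (18.655,16.63) -> (20.376,27.495) [heading=81, draw]
  FD 14: (20.376,27.495) -> (22.566,41.323) [heading=81, draw]
  PD: pen down
  -- iteration 2/3 --
  FD 11: (22.566,41.323) -> (24.287,52.187) [heading=81, draw]
  FD 14: (24.287,52.187) -> (26.477,66.015) [heading=81, draw]
  PD: pen down
  -- iteration 3/3 --
  FD 11: (26.477,66.015) -> (28.198,76.879) [heading=81, draw]
  FD 14: (28.198,76.879) -> (30.388,90.707) [heading=81, draw]
  PD: pen down
]
LT 15: heading 81 -> 96
FD 1: (30.388,90.707) -> (30.283,91.702) [heading=96, draw]
LT 72: heading 96 -> 168
PU: pen up
Final: pos=(30.283,91.702), heading=168, 9 segment(s) drawn

Answer: 168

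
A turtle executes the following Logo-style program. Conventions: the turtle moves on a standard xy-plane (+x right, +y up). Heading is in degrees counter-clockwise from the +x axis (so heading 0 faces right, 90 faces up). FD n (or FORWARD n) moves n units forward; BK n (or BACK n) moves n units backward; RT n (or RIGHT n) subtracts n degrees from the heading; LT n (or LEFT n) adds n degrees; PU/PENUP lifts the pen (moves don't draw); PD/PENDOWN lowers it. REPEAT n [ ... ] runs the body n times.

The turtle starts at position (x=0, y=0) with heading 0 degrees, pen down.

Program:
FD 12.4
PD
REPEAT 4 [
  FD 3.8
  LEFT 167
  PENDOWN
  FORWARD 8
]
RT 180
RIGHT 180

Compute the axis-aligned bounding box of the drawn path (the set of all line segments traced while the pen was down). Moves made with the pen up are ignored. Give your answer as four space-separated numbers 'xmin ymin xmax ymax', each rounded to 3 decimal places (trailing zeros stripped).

Answer: 0 -2.518 16.2 4.908

Derivation:
Executing turtle program step by step:
Start: pos=(0,0), heading=0, pen down
FD 12.4: (0,0) -> (12.4,0) [heading=0, draw]
PD: pen down
REPEAT 4 [
  -- iteration 1/4 --
  FD 3.8: (12.4,0) -> (16.2,0) [heading=0, draw]
  LT 167: heading 0 -> 167
  PD: pen down
  FD 8: (16.2,0) -> (8.405,1.8) [heading=167, draw]
  -- iteration 2/4 --
  FD 3.8: (8.405,1.8) -> (4.702,2.654) [heading=167, draw]
  LT 167: heading 167 -> 334
  PD: pen down
  FD 8: (4.702,2.654) -> (11.893,-0.853) [heading=334, draw]
  -- iteration 3/4 --
  FD 3.8: (11.893,-0.853) -> (15.308,-2.518) [heading=334, draw]
  LT 167: heading 334 -> 141
  PD: pen down
  FD 8: (15.308,-2.518) -> (9.091,2.516) [heading=141, draw]
  -- iteration 4/4 --
  FD 3.8: (9.091,2.516) -> (6.138,4.908) [heading=141, draw]
  LT 167: heading 141 -> 308
  PD: pen down
  FD 8: (6.138,4.908) -> (11.063,-1.396) [heading=308, draw]
]
RT 180: heading 308 -> 128
RT 180: heading 128 -> 308
Final: pos=(11.063,-1.396), heading=308, 9 segment(s) drawn

Segment endpoints: x in {0, 4.702, 6.138, 8.405, 9.091, 11.063, 11.893, 12.4, 15.308, 16.2}, y in {-2.518, -1.396, -0.853, 0, 1.8, 2.516, 2.654, 4.908}
xmin=0, ymin=-2.518, xmax=16.2, ymax=4.908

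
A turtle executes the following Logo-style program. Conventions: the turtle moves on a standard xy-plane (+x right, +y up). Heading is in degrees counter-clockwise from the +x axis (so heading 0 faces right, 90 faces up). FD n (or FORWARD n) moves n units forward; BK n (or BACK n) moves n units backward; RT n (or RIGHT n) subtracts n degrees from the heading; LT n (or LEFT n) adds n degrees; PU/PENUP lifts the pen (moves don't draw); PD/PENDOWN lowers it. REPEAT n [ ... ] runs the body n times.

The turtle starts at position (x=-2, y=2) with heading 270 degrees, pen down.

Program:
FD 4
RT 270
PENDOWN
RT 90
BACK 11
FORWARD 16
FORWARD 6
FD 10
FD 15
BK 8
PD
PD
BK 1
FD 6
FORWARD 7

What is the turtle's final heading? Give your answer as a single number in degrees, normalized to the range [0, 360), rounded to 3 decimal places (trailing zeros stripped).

Answer: 270

Derivation:
Executing turtle program step by step:
Start: pos=(-2,2), heading=270, pen down
FD 4: (-2,2) -> (-2,-2) [heading=270, draw]
RT 270: heading 270 -> 0
PD: pen down
RT 90: heading 0 -> 270
BK 11: (-2,-2) -> (-2,9) [heading=270, draw]
FD 16: (-2,9) -> (-2,-7) [heading=270, draw]
FD 6: (-2,-7) -> (-2,-13) [heading=270, draw]
FD 10: (-2,-13) -> (-2,-23) [heading=270, draw]
FD 15: (-2,-23) -> (-2,-38) [heading=270, draw]
BK 8: (-2,-38) -> (-2,-30) [heading=270, draw]
PD: pen down
PD: pen down
BK 1: (-2,-30) -> (-2,-29) [heading=270, draw]
FD 6: (-2,-29) -> (-2,-35) [heading=270, draw]
FD 7: (-2,-35) -> (-2,-42) [heading=270, draw]
Final: pos=(-2,-42), heading=270, 10 segment(s) drawn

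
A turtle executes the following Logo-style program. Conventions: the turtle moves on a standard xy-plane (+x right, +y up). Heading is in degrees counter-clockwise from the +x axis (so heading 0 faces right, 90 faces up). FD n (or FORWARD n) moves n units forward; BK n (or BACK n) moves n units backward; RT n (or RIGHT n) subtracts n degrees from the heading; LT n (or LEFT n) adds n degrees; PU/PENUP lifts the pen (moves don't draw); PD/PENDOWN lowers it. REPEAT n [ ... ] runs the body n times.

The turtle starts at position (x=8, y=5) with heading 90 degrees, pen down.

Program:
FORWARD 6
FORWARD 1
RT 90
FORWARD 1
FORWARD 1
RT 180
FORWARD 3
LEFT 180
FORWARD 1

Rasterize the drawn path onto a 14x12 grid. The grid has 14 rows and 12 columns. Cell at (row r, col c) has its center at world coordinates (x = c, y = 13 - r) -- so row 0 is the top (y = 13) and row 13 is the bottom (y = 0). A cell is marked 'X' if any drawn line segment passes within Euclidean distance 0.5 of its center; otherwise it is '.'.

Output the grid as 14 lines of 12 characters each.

Answer: ............
.......XXXX.
........X...
........X...
........X...
........X...
........X...
........X...
........X...
............
............
............
............
............

Derivation:
Segment 0: (8,5) -> (8,11)
Segment 1: (8,11) -> (8,12)
Segment 2: (8,12) -> (9,12)
Segment 3: (9,12) -> (10,12)
Segment 4: (10,12) -> (7,12)
Segment 5: (7,12) -> (8,12)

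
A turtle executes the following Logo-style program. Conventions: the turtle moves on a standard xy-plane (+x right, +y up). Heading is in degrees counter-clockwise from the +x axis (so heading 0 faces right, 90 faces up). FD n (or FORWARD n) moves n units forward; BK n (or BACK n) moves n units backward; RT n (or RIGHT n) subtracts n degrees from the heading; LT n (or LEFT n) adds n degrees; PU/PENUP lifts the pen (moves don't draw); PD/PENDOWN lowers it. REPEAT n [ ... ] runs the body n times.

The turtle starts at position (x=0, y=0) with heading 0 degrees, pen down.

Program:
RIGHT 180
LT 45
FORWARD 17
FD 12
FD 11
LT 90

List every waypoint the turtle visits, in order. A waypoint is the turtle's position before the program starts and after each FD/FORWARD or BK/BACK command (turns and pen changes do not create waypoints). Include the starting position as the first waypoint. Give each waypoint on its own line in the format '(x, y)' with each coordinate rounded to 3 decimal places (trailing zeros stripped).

Executing turtle program step by step:
Start: pos=(0,0), heading=0, pen down
RT 180: heading 0 -> 180
LT 45: heading 180 -> 225
FD 17: (0,0) -> (-12.021,-12.021) [heading=225, draw]
FD 12: (-12.021,-12.021) -> (-20.506,-20.506) [heading=225, draw]
FD 11: (-20.506,-20.506) -> (-28.284,-28.284) [heading=225, draw]
LT 90: heading 225 -> 315
Final: pos=(-28.284,-28.284), heading=315, 3 segment(s) drawn
Waypoints (4 total):
(0, 0)
(-12.021, -12.021)
(-20.506, -20.506)
(-28.284, -28.284)

Answer: (0, 0)
(-12.021, -12.021)
(-20.506, -20.506)
(-28.284, -28.284)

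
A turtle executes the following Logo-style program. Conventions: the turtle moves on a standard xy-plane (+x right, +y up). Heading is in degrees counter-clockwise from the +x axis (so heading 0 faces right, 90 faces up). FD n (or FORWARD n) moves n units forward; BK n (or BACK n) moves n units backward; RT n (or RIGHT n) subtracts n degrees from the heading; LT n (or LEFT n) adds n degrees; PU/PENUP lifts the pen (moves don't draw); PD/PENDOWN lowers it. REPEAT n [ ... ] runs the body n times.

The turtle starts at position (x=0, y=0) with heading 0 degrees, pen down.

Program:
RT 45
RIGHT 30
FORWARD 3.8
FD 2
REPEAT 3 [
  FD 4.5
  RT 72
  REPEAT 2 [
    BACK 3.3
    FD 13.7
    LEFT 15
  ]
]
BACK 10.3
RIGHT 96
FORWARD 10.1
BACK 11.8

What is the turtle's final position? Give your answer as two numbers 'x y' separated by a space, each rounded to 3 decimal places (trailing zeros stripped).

Executing turtle program step by step:
Start: pos=(0,0), heading=0, pen down
RT 45: heading 0 -> 315
RT 30: heading 315 -> 285
FD 3.8: (0,0) -> (0.984,-3.671) [heading=285, draw]
FD 2: (0.984,-3.671) -> (1.501,-5.602) [heading=285, draw]
REPEAT 3 [
  -- iteration 1/3 --
  FD 4.5: (1.501,-5.602) -> (2.666,-9.949) [heading=285, draw]
  RT 72: heading 285 -> 213
  REPEAT 2 [
    -- iteration 1/2 --
    BK 3.3: (2.666,-9.949) -> (5.433,-8.152) [heading=213, draw]
    FD 13.7: (5.433,-8.152) -> (-6.056,-15.613) [heading=213, draw]
    LT 15: heading 213 -> 228
    -- iteration 2/2 --
    BK 3.3: (-6.056,-15.613) -> (-3.848,-13.161) [heading=228, draw]
    FD 13.7: (-3.848,-13.161) -> (-13.015,-23.342) [heading=228, draw]
    LT 15: heading 228 -> 243
  ]
  -- iteration 2/3 --
  FD 4.5: (-13.015,-23.342) -> (-15.058,-27.352) [heading=243, draw]
  RT 72: heading 243 -> 171
  REPEAT 2 [
    -- iteration 1/2 --
    BK 3.3: (-15.058,-27.352) -> (-11.799,-27.868) [heading=171, draw]
    FD 13.7: (-11.799,-27.868) -> (-25.33,-25.725) [heading=171, draw]
    LT 15: heading 171 -> 186
    -- iteration 2/2 --
    BK 3.3: (-25.33,-25.725) -> (-22.048,-25.38) [heading=186, draw]
    FD 13.7: (-22.048,-25.38) -> (-35.673,-26.812) [heading=186, draw]
    LT 15: heading 186 -> 201
  ]
  -- iteration 3/3 --
  FD 4.5: (-35.673,-26.812) -> (-39.874,-28.424) [heading=201, draw]
  RT 72: heading 201 -> 129
  REPEAT 2 [
    -- iteration 1/2 --
    BK 3.3: (-39.874,-28.424) -> (-37.798,-30.989) [heading=129, draw]
    FD 13.7: (-37.798,-30.989) -> (-46.419,-20.342) [heading=129, draw]
    LT 15: heading 129 -> 144
    -- iteration 2/2 --
    BK 3.3: (-46.419,-20.342) -> (-43.75,-22.282) [heading=144, draw]
    FD 13.7: (-43.75,-22.282) -> (-54.833,-14.229) [heading=144, draw]
    LT 15: heading 144 -> 159
  ]
]
BK 10.3: (-54.833,-14.229) -> (-45.217,-17.92) [heading=159, draw]
RT 96: heading 159 -> 63
FD 10.1: (-45.217,-17.92) -> (-40.632,-8.921) [heading=63, draw]
BK 11.8: (-40.632,-8.921) -> (-45.989,-19.435) [heading=63, draw]
Final: pos=(-45.989,-19.435), heading=63, 20 segment(s) drawn

Answer: -45.989 -19.435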